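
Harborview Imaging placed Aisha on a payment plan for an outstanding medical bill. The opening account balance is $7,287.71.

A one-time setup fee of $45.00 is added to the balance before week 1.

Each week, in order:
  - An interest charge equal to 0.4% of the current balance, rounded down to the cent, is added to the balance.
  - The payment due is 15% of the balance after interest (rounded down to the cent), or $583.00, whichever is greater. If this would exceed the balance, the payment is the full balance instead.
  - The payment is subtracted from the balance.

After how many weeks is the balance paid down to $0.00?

Week 1: opening $7,332.71; interest $29.33 → $7,362.04; payment $1,104.30; balance $6,257.74
Week 2: opening $6,257.74; interest $25.03 → $6,282.77; payment $942.41; balance $5,340.36
Week 3: opening $5,340.36; interest $21.36 → $5,361.72; payment $804.25; balance $4,557.47
Week 4: opening $4,557.47; interest $18.22 → $4,575.69; payment $686.35; balance $3,889.34
Week 5: opening $3,889.34; interest $15.55 → $3,904.89; payment $585.73; balance $3,319.16
Week 6: opening $3,319.16; interest $13.27 → $3,332.43; payment $583.00; balance $2,749.43
Week 7: opening $2,749.43; interest $10.99 → $2,760.42; payment $583.00; balance $2,177.42
Week 8: opening $2,177.42; interest $8.70 → $2,186.12; payment $583.00; balance $1,603.12
Week 9: opening $1,603.12; interest $6.41 → $1,609.53; payment $583.00; balance $1,026.53
Week 10: opening $1,026.53; interest $4.10 → $1,030.63; payment $583.00; balance $447.63
Week 11: opening $447.63; interest $1.79 → $449.42; payment $449.42; balance $0.00
Balance reaches $0.00 in week 11.

11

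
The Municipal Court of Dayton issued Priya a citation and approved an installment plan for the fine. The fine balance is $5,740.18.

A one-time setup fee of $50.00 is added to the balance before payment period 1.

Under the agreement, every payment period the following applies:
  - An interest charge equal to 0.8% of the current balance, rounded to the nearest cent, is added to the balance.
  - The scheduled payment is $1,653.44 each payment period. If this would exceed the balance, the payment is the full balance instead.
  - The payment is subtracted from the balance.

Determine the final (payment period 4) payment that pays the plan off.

Payment period 1: $5,790.18 +$46.32 interest = $5,836.50; pay $1,653.44 → $4,183.06
Payment period 2: $4,183.06 +$33.46 interest = $4,216.52; pay $1,653.44 → $2,563.08
Payment period 3: $2,563.08 +$20.50 interest = $2,583.58; pay $1,653.44 → $930.14
Payment period 4: $930.14 +$7.44 interest = $937.58; pay $937.58 → $0.00

$937.58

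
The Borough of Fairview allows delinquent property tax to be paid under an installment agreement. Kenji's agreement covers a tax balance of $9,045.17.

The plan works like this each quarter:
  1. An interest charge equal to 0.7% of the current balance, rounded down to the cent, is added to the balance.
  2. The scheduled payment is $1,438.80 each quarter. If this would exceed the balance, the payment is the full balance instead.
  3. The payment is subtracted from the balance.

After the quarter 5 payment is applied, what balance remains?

$2,070.76

Quarter 1: $9,045.17 +$63.31 interest = $9,108.48; pay $1,438.80 → $7,669.68
Quarter 2: $7,669.68 +$53.68 interest = $7,723.36; pay $1,438.80 → $6,284.56
Quarter 3: $6,284.56 +$43.99 interest = $6,328.55; pay $1,438.80 → $4,889.75
Quarter 4: $4,889.75 +$34.22 interest = $4,923.97; pay $1,438.80 → $3,485.17
Quarter 5: $3,485.17 +$24.39 interest = $3,509.56; pay $1,438.80 → $2,070.76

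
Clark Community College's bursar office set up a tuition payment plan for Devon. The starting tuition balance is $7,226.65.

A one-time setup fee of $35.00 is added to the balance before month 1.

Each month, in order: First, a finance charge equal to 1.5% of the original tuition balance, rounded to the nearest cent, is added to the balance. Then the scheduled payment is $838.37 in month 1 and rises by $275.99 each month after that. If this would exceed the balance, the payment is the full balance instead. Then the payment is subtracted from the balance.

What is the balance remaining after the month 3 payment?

$4,243.77

Month 1: opening $7,261.65; interest $108.40 → $7,370.05; payment $838.37; balance $6,531.68
Month 2: opening $6,531.68; interest $108.40 → $6,640.08; payment $1,114.36; balance $5,525.72
Month 3: opening $5,525.72; interest $108.40 → $5,634.12; payment $1,390.35; balance $4,243.77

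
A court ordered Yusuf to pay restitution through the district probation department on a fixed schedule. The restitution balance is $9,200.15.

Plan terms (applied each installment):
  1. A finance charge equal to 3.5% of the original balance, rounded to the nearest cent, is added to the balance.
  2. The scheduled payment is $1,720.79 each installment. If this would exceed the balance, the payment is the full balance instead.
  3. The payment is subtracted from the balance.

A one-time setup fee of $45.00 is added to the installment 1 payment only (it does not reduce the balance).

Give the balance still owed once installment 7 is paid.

# | Opening | Interest | Payment | Fee | End bal
1 | $9,200.15 | $322.01 | $1,720.79 | $45.00 | $7,801.37
2 | $7,801.37 | $322.01 | $1,720.79 | — | $6,402.59
3 | $6,402.59 | $322.01 | $1,720.79 | — | $5,003.81
4 | $5,003.81 | $322.01 | $1,720.79 | — | $3,605.03
5 | $3,605.03 | $322.01 | $1,720.79 | — | $2,206.25
6 | $2,206.25 | $322.01 | $1,720.79 | — | $807.47
7 | $807.47 | $322.01 | $1,129.48 | — | $0.00

$0.00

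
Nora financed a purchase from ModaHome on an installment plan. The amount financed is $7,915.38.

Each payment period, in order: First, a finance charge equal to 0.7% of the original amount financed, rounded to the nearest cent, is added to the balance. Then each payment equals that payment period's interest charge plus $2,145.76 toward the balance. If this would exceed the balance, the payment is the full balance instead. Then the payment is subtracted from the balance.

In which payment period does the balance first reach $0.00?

Payment period 1: opening $7,915.38; interest $55.41 → $7,970.79; payment $2,201.17; balance $5,769.62
Payment period 2: opening $5,769.62; interest $55.41 → $5,825.03; payment $2,201.17; balance $3,623.86
Payment period 3: opening $3,623.86; interest $55.41 → $3,679.27; payment $2,201.17; balance $1,478.10
Payment period 4: opening $1,478.10; interest $55.41 → $1,533.51; payment $1,533.51; balance $0.00
Balance reaches $0.00 in payment period 4.

4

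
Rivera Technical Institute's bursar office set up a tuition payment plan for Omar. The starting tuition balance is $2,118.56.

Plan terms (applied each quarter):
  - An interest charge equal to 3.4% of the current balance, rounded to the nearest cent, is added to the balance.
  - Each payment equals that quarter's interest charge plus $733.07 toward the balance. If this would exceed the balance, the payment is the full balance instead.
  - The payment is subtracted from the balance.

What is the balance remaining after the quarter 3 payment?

Quarter 1: $2,118.56 +$72.03 interest = $2,190.59; pay $805.10 → $1,385.49
Quarter 2: $1,385.49 +$47.11 interest = $1,432.60; pay $780.18 → $652.42
Quarter 3: $652.42 +$22.18 interest = $674.60; pay $674.60 → $0.00

$0.00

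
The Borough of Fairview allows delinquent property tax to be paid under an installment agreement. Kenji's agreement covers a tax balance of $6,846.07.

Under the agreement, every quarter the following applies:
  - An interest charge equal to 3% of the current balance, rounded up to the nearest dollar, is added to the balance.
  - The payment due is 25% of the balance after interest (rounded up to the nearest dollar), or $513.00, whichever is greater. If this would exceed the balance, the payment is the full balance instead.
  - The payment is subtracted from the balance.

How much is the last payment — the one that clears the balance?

Quarter 1: $6,846.07 +$206.00 interest = $7,052.07; pay $1,764.00 → $5,288.07
Quarter 2: $5,288.07 +$159.00 interest = $5,447.07; pay $1,362.00 → $4,085.07
Quarter 3: $4,085.07 +$123.00 interest = $4,208.07; pay $1,053.00 → $3,155.07
Quarter 4: $3,155.07 +$95.00 interest = $3,250.07; pay $813.00 → $2,437.07
Quarter 5: $2,437.07 +$74.00 interest = $2,511.07; pay $628.00 → $1,883.07
Quarter 6: $1,883.07 +$57.00 interest = $1,940.07; pay $513.00 → $1,427.07
Quarter 7: $1,427.07 +$43.00 interest = $1,470.07; pay $513.00 → $957.07
Quarter 8: $957.07 +$29.00 interest = $986.07; pay $513.00 → $473.07
Quarter 9: $473.07 +$15.00 interest = $488.07; pay $488.07 → $0.00

$488.07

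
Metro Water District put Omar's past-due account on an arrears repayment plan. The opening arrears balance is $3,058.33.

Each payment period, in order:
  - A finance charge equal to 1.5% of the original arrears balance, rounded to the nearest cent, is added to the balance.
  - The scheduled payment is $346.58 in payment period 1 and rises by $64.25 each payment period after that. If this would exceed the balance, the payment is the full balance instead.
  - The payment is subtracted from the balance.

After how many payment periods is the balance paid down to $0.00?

Payment period 1: $3,058.33 +$45.87 interest = $3,104.20; pay $346.58 → $2,757.62
Payment period 2: $2,757.62 +$45.87 interest = $2,803.49; pay $410.83 → $2,392.66
Payment period 3: $2,392.66 +$45.87 interest = $2,438.53; pay $475.08 → $1,963.45
Payment period 4: $1,963.45 +$45.87 interest = $2,009.32; pay $539.33 → $1,469.99
Payment period 5: $1,469.99 +$45.87 interest = $1,515.86; pay $603.58 → $912.28
Payment period 6: $912.28 +$45.87 interest = $958.15; pay $667.83 → $290.32
Payment period 7: $290.32 +$45.87 interest = $336.19; pay $336.19 → $0.00
Balance reaches $0.00 in payment period 7.

7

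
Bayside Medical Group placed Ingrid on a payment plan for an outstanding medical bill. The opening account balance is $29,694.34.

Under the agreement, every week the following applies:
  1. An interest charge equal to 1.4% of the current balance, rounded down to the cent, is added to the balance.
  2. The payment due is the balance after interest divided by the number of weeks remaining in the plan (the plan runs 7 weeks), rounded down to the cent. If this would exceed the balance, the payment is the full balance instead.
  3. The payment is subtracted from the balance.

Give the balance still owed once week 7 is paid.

# | Opening | Interest | Payment | End bal
1 | $29,694.34 | $415.72 | $4,301.43 | $25,808.63
2 | $25,808.63 | $361.32 | $4,361.65 | $21,808.30
3 | $21,808.30 | $305.31 | $4,422.72 | $17,690.89
4 | $17,690.89 | $247.67 | $4,484.64 | $13,453.92
5 | $13,453.92 | $188.35 | $4,547.42 | $9,094.85
6 | $9,094.85 | $127.32 | $4,611.08 | $4,611.09
7 | $4,611.09 | $64.55 | $4,675.64 | $0.00

$0.00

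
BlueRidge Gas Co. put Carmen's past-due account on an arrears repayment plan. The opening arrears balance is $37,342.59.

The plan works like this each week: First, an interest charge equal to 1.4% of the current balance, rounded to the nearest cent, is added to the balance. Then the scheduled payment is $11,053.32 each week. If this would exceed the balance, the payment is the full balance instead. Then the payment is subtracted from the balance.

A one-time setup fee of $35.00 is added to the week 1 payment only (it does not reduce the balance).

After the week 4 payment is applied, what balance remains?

Week 1: $37,342.59 +$522.80 interest = $37,865.39; pay $11,053.32 (+ $35.00 fee) → $26,812.07
Week 2: $26,812.07 +$375.37 interest = $27,187.44; pay $11,053.32 → $16,134.12
Week 3: $16,134.12 +$225.88 interest = $16,360.00; pay $11,053.32 → $5,306.68
Week 4: $5,306.68 +$74.29 interest = $5,380.97; pay $5,380.97 → $0.00

$0.00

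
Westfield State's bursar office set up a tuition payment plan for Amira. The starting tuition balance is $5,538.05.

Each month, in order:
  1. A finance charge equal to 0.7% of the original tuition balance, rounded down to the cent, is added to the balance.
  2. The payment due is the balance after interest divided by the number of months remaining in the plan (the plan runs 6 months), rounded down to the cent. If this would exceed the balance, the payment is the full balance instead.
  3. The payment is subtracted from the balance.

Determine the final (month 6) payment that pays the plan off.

Month 1: $5,538.05 +$38.76 interest = $5,576.81; pay $929.46 → $4,647.35
Month 2: $4,647.35 +$38.76 interest = $4,686.11; pay $937.22 → $3,748.89
Month 3: $3,748.89 +$38.76 interest = $3,787.65; pay $946.91 → $2,840.74
Month 4: $2,840.74 +$38.76 interest = $2,879.50; pay $959.83 → $1,919.67
Month 5: $1,919.67 +$38.76 interest = $1,958.43; pay $979.21 → $979.22
Month 6: $979.22 +$38.76 interest = $1,017.98; pay $1,017.98 → $0.00

$1,017.98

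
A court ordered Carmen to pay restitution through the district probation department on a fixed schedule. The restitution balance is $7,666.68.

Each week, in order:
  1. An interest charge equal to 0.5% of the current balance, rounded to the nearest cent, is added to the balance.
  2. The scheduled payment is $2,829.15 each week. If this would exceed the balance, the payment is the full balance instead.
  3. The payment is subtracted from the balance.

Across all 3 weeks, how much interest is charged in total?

Week 1: opening $7,666.68; interest $38.33 → $7,705.01; payment $2,829.15; balance $4,875.86
Week 2: opening $4,875.86; interest $24.38 → $4,900.24; payment $2,829.15; balance $2,071.09
Week 3: opening $2,071.09; interest $10.36 → $2,081.45; payment $2,081.45; balance $0.00
Total interest: $38.33 + $24.38 + $10.36 = $73.07

$73.07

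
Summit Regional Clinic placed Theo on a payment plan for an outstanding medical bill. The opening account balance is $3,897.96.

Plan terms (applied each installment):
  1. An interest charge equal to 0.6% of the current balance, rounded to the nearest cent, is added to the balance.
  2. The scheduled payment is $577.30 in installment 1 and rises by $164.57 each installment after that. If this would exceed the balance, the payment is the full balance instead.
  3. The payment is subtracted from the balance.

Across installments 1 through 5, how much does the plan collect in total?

Installment 1: opening $3,897.96; interest $23.39 → $3,921.35; payment $577.30; balance $3,344.05
Installment 2: opening $3,344.05; interest $20.06 → $3,364.11; payment $741.87; balance $2,622.24
Installment 3: opening $2,622.24; interest $15.73 → $2,637.97; payment $906.44; balance $1,731.53
Installment 4: opening $1,731.53; interest $10.39 → $1,741.92; payment $1,071.01; balance $670.91
Installment 5: opening $670.91; interest $4.03 → $674.94; payment $674.94; balance $0.00
Total paid: $3,971.56

$3,971.56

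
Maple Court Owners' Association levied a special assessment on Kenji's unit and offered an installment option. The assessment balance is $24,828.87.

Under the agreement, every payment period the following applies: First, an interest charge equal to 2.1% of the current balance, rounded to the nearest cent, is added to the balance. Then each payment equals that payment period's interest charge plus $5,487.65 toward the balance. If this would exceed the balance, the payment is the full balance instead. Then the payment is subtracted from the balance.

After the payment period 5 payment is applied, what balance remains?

$0.00

Payment period 1: opening $24,828.87; interest $521.41 → $25,350.28; payment $6,009.06; balance $19,341.22
Payment period 2: opening $19,341.22; interest $406.17 → $19,747.39; payment $5,893.82; balance $13,853.57
Payment period 3: opening $13,853.57; interest $290.92 → $14,144.49; payment $5,778.57; balance $8,365.92
Payment period 4: opening $8,365.92; interest $175.68 → $8,541.60; payment $5,663.33; balance $2,878.27
Payment period 5: opening $2,878.27; interest $60.44 → $2,938.71; payment $2,938.71; balance $0.00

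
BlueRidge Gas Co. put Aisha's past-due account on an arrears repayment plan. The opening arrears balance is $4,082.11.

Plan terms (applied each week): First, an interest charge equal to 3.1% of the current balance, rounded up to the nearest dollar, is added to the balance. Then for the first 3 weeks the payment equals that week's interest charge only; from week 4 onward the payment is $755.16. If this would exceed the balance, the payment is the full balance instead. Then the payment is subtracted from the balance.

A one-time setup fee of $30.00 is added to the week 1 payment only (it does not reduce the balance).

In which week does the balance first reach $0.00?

10

Week 1: $4,082.11 +$127.00 interest = $4,209.11; pay $127.00 (+ $30.00 fee) → $4,082.11
Week 2: $4,082.11 +$127.00 interest = $4,209.11; pay $127.00 → $4,082.11
Week 3: $4,082.11 +$127.00 interest = $4,209.11; pay $127.00 → $4,082.11
Week 4: $4,082.11 +$127.00 interest = $4,209.11; pay $755.16 → $3,453.95
Week 5: $3,453.95 +$108.00 interest = $3,561.95; pay $755.16 → $2,806.79
Week 6: $2,806.79 +$88.00 interest = $2,894.79; pay $755.16 → $2,139.63
Week 7: $2,139.63 +$67.00 interest = $2,206.63; pay $755.16 → $1,451.47
Week 8: $1,451.47 +$45.00 interest = $1,496.47; pay $755.16 → $741.31
Week 9: $741.31 +$23.00 interest = $764.31; pay $755.16 → $9.15
Week 10: $9.15 +$1.00 interest = $10.15; pay $10.15 → $0.00
Balance reaches $0.00 in week 10.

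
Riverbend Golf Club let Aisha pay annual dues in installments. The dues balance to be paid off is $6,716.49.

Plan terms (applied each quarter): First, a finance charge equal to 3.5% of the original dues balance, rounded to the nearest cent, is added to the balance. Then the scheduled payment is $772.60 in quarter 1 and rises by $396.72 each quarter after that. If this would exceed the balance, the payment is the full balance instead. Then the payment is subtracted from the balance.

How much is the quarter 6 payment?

$296.77

Quarter 1: $6,716.49 +$235.08 interest = $6,951.57; pay $772.60 → $6,178.97
Quarter 2: $6,178.97 +$235.08 interest = $6,414.05; pay $1,169.32 → $5,244.73
Quarter 3: $5,244.73 +$235.08 interest = $5,479.81; pay $1,566.04 → $3,913.77
Quarter 4: $3,913.77 +$235.08 interest = $4,148.85; pay $1,962.76 → $2,186.09
Quarter 5: $2,186.09 +$235.08 interest = $2,421.17; pay $2,359.48 → $61.69
Quarter 6: $61.69 +$235.08 interest = $296.77; pay $296.77 → $0.00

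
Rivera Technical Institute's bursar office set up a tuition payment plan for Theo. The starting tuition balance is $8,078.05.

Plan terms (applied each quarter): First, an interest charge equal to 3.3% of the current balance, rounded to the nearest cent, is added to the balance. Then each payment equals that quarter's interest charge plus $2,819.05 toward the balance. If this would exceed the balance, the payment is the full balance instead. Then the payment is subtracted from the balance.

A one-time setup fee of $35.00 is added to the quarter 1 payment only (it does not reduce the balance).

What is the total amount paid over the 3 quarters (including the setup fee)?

$8,633.70

Quarter 1: opening $8,078.05; interest $266.58 → $8,344.63; payment $3,085.63 (+ $35.00 fee); balance $5,259.00
Quarter 2: opening $5,259.00; interest $173.55 → $5,432.55; payment $2,992.60; balance $2,439.95
Quarter 3: opening $2,439.95; interest $80.52 → $2,520.47; payment $2,520.47; balance $0.00
Total paid: $8,633.70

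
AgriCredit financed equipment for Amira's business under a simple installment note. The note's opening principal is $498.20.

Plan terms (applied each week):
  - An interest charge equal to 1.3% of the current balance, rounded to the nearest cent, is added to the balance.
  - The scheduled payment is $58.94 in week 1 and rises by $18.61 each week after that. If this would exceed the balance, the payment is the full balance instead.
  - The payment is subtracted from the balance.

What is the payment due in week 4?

$114.77

Week 1: opening $498.20; interest $6.48 → $504.68; payment $58.94; balance $445.74
Week 2: opening $445.74; interest $5.79 → $451.53; payment $77.55; balance $373.98
Week 3: opening $373.98; interest $4.86 → $378.84; payment $96.16; balance $282.68
Week 4: opening $282.68; interest $3.67 → $286.35; payment $114.77; balance $171.58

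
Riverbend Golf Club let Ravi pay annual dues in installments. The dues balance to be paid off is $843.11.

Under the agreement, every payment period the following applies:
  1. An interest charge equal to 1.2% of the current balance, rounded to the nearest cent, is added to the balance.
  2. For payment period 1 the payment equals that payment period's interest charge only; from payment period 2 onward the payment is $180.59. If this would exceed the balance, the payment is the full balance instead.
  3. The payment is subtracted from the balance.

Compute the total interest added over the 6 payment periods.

Payment period 1: opening $843.11; interest $10.12 → $853.23; payment $10.12; balance $843.11
Payment period 2: opening $843.11; interest $10.12 → $853.23; payment $180.59; balance $672.64
Payment period 3: opening $672.64; interest $8.07 → $680.71; payment $180.59; balance $500.12
Payment period 4: opening $500.12; interest $6.00 → $506.12; payment $180.59; balance $325.53
Payment period 5: opening $325.53; interest $3.91 → $329.44; payment $180.59; balance $148.85
Payment period 6: opening $148.85; interest $1.79 → $150.64; payment $150.64; balance $0.00
Total interest: $10.12 + $10.12 + $8.07 + $6.00 + $3.91 + $1.79 = $40.01

$40.01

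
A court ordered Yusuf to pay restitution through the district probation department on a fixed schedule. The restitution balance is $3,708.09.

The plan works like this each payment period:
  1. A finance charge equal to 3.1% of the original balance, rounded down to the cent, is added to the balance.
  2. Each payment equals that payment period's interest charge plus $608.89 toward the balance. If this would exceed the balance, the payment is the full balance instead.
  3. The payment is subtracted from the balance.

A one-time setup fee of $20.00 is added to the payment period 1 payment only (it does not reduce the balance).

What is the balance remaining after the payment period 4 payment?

$1,272.53

Payment period 1: $3,708.09 +$114.95 interest = $3,823.04; pay $723.84 (+ $20.00 fee) → $3,099.20
Payment period 2: $3,099.20 +$114.95 interest = $3,214.15; pay $723.84 → $2,490.31
Payment period 3: $2,490.31 +$114.95 interest = $2,605.26; pay $723.84 → $1,881.42
Payment period 4: $1,881.42 +$114.95 interest = $1,996.37; pay $723.84 → $1,272.53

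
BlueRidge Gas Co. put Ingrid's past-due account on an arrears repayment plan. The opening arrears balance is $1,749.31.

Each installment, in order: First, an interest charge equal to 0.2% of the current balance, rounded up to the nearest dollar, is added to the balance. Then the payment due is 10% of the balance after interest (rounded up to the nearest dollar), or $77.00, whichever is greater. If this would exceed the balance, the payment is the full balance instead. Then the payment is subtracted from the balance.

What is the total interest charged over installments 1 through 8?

Installment 1: opening $1,749.31; interest $4.00 → $1,753.31; payment $176.00; balance $1,577.31
Installment 2: opening $1,577.31; interest $4.00 → $1,581.31; payment $159.00; balance $1,422.31
Installment 3: opening $1,422.31; interest $3.00 → $1,425.31; payment $143.00; balance $1,282.31
Installment 4: opening $1,282.31; interest $3.00 → $1,285.31; payment $129.00; balance $1,156.31
Installment 5: opening $1,156.31; interest $3.00 → $1,159.31; payment $116.00; balance $1,043.31
Installment 6: opening $1,043.31; interest $3.00 → $1,046.31; payment $105.00; balance $941.31
Installment 7: opening $941.31; interest $2.00 → $943.31; payment $95.00; balance $848.31
Installment 8: opening $848.31; interest $2.00 → $850.31; payment $86.00; balance $764.31
Total interest: $4.00 + $4.00 + $3.00 + $3.00 + $3.00 + $3.00 + $2.00 + $2.00 = $24.00

$24.00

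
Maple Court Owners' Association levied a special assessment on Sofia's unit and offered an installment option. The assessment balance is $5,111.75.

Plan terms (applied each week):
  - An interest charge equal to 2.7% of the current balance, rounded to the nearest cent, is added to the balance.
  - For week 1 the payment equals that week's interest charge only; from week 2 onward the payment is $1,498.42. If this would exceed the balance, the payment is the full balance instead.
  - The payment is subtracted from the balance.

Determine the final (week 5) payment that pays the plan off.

# | Opening | Interest | Payment | End bal
1 | $5,111.75 | $138.02 | $138.02 | $5,111.75
2 | $5,111.75 | $138.02 | $1,498.42 | $3,751.35
3 | $3,751.35 | $101.29 | $1,498.42 | $2,354.22
4 | $2,354.22 | $63.56 | $1,498.42 | $919.36
5 | $919.36 | $24.82 | $944.18 | $0.00

$944.18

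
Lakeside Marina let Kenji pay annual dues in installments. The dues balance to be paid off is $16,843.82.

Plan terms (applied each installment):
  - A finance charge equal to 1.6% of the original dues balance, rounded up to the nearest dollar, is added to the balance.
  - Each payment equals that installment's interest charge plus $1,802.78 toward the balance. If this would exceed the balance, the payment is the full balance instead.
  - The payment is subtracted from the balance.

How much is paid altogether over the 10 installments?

# | Opening | Interest | Payment | End bal
1 | $16,843.82 | $270.00 | $2,072.78 | $15,041.04
2 | $15,041.04 | $270.00 | $2,072.78 | $13,238.26
3 | $13,238.26 | $270.00 | $2,072.78 | $11,435.48
4 | $11,435.48 | $270.00 | $2,072.78 | $9,632.70
5 | $9,632.70 | $270.00 | $2,072.78 | $7,829.92
6 | $7,829.92 | $270.00 | $2,072.78 | $6,027.14
7 | $6,027.14 | $270.00 | $2,072.78 | $4,224.36
8 | $4,224.36 | $270.00 | $2,072.78 | $2,421.58
9 | $2,421.58 | $270.00 | $2,072.78 | $618.80
10 | $618.80 | $270.00 | $888.80 | $0.00
Total paid: $19,543.82

$19,543.82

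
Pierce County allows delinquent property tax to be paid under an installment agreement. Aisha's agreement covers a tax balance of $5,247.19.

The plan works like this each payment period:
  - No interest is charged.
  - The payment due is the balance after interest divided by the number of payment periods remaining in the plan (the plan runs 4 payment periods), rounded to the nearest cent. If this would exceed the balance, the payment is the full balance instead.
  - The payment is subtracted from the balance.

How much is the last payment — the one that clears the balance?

Payment period 1: $5,247.19 − $1,311.80 → $3,935.39
Payment period 2: $3,935.39 − $1,311.80 → $2,623.59
Payment period 3: $2,623.59 − $1,311.80 → $1,311.79
Payment period 4: $1,311.79 − $1,311.79 → $0.00

$1,311.79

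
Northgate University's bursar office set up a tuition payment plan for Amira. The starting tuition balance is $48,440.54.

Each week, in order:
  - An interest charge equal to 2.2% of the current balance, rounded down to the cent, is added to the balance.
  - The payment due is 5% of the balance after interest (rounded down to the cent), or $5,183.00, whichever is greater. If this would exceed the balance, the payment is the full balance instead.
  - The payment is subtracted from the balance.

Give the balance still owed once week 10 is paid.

# | Opening | Interest | Payment | End bal
1 | $48,440.54 | $1,065.69 | $5,183.00 | $44,323.23
2 | $44,323.23 | $975.11 | $5,183.00 | $40,115.34
3 | $40,115.34 | $882.53 | $5,183.00 | $35,814.87
4 | $35,814.87 | $787.92 | $5,183.00 | $31,419.79
5 | $31,419.79 | $691.23 | $5,183.00 | $26,928.02
6 | $26,928.02 | $592.41 | $5,183.00 | $22,337.43
7 | $22,337.43 | $491.42 | $5,183.00 | $17,645.85
8 | $17,645.85 | $388.20 | $5,183.00 | $12,851.05
9 | $12,851.05 | $282.72 | $5,183.00 | $7,950.77
10 | $7,950.77 | $174.91 | $5,183.00 | $2,942.68

$2,942.68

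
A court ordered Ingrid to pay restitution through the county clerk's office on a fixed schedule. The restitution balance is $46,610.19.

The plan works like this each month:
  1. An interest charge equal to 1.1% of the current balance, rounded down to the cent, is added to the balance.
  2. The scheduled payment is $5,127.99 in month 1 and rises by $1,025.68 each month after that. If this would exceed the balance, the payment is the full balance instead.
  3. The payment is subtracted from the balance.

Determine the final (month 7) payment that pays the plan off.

$2,560.86

Month 1: $46,610.19 +$512.71 interest = $47,122.90; pay $5,127.99 → $41,994.91
Month 2: $41,994.91 +$461.94 interest = $42,456.85; pay $6,153.67 → $36,303.18
Month 3: $36,303.18 +$399.33 interest = $36,702.51; pay $7,179.35 → $29,523.16
Month 4: $29,523.16 +$324.75 interest = $29,847.91; pay $8,205.03 → $21,642.88
Month 5: $21,642.88 +$238.07 interest = $21,880.95; pay $9,230.71 → $12,650.24
Month 6: $12,650.24 +$139.15 interest = $12,789.39; pay $10,256.39 → $2,533.00
Month 7: $2,533.00 +$27.86 interest = $2,560.86; pay $2,560.86 → $0.00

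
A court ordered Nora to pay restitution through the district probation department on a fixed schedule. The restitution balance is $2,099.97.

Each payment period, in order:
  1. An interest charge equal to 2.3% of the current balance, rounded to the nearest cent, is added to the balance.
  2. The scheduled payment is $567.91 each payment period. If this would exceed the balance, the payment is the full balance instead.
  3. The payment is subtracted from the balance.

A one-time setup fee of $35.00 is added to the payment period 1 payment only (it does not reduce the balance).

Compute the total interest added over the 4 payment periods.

$120.39

Payment period 1: opening $2,099.97; interest $48.30 → $2,148.27; payment $567.91 (+ $35.00 fee); balance $1,580.36
Payment period 2: opening $1,580.36; interest $36.35 → $1,616.71; payment $567.91; balance $1,048.80
Payment period 3: opening $1,048.80; interest $24.12 → $1,072.92; payment $567.91; balance $505.01
Payment period 4: opening $505.01; interest $11.62 → $516.63; payment $516.63; balance $0.00
Total interest: $48.30 + $36.35 + $24.12 + $11.62 = $120.39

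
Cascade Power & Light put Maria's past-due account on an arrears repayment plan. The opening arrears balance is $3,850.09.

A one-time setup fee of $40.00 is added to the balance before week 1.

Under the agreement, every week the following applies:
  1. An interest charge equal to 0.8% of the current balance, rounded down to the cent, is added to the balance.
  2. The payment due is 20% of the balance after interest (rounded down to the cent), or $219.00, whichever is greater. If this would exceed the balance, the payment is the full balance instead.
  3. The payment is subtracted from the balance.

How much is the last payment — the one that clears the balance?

$0.49

Week 1: $3,890.09 +$31.12 interest = $3,921.21; pay $784.24 → $3,136.97
Week 2: $3,136.97 +$25.09 interest = $3,162.06; pay $632.41 → $2,529.65
Week 3: $2,529.65 +$20.23 interest = $2,549.88; pay $509.97 → $2,039.91
Week 4: $2,039.91 +$16.31 interest = $2,056.22; pay $411.24 → $1,644.98
Week 5: $1,644.98 +$13.15 interest = $1,658.13; pay $331.62 → $1,326.51
Week 6: $1,326.51 +$10.61 interest = $1,337.12; pay $267.42 → $1,069.70
Week 7: $1,069.70 +$8.55 interest = $1,078.25; pay $219.00 → $859.25
Week 8: $859.25 +$6.87 interest = $866.12; pay $219.00 → $647.12
Week 9: $647.12 +$5.17 interest = $652.29; pay $219.00 → $433.29
Week 10: $433.29 +$3.46 interest = $436.75; pay $219.00 → $217.75
Week 11: $217.75 +$1.74 interest = $219.49; pay $219.00 → $0.49
Week 12: $0.49 +$0.00 interest = $0.49; pay $0.49 → $0.00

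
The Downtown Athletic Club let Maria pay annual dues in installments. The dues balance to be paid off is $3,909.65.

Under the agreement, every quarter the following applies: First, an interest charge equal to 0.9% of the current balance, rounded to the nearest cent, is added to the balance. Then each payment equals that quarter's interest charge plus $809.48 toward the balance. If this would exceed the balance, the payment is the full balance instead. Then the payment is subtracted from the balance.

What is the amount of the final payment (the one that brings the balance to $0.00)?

# | Opening | Interest | Payment | End bal
1 | $3,909.65 | $35.19 | $844.67 | $3,100.17
2 | $3,100.17 | $27.90 | $837.38 | $2,290.69
3 | $2,290.69 | $20.62 | $830.10 | $1,481.21
4 | $1,481.21 | $13.33 | $822.81 | $671.73
5 | $671.73 | $6.05 | $677.78 | $0.00

$677.78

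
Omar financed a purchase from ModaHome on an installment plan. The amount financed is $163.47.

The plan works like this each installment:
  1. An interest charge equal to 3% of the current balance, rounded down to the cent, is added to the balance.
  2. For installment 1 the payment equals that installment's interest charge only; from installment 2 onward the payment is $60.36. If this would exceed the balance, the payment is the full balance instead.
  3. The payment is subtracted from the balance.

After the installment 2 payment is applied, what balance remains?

$108.01

Installment 1: opening $163.47; interest $4.90 → $168.37; payment $4.90; balance $163.47
Installment 2: opening $163.47; interest $4.90 → $168.37; payment $60.36; balance $108.01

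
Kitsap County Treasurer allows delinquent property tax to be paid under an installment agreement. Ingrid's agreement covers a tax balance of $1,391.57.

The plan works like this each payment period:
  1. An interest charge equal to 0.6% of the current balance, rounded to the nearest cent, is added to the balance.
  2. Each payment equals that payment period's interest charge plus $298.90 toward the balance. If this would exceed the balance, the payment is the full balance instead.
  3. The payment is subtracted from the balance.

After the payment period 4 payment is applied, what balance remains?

$195.97

Payment period 1: opening $1,391.57; interest $8.35 → $1,399.92; payment $307.25; balance $1,092.67
Payment period 2: opening $1,092.67; interest $6.56 → $1,099.23; payment $305.46; balance $793.77
Payment period 3: opening $793.77; interest $4.76 → $798.53; payment $303.66; balance $494.87
Payment period 4: opening $494.87; interest $2.97 → $497.84; payment $301.87; balance $195.97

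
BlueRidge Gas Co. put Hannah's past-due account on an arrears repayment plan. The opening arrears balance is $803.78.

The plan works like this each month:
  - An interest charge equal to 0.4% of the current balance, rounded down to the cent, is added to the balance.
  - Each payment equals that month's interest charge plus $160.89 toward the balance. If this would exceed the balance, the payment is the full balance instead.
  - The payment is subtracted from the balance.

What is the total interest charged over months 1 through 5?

Month 1: $803.78 +$3.21 interest = $806.99; pay $164.10 → $642.89
Month 2: $642.89 +$2.57 interest = $645.46; pay $163.46 → $482.00
Month 3: $482.00 +$1.92 interest = $483.92; pay $162.81 → $321.11
Month 4: $321.11 +$1.28 interest = $322.39; pay $162.17 → $160.22
Month 5: $160.22 +$0.64 interest = $160.86; pay $160.86 → $0.00
Total interest: $3.21 + $2.57 + $1.92 + $1.28 + $0.64 = $9.62

$9.62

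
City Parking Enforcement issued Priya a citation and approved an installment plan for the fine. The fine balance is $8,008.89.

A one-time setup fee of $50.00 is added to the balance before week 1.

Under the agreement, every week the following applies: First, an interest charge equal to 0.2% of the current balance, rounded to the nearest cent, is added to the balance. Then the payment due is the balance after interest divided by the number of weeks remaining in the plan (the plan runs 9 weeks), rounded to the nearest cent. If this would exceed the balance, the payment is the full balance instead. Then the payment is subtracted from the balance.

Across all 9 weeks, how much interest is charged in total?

$81.04

Week 1: opening $8,058.89; interest $16.12 → $8,075.01; payment $897.22; balance $7,177.79
Week 2: opening $7,177.79; interest $14.36 → $7,192.15; payment $899.02; balance $6,293.13
Week 3: opening $6,293.13; interest $12.59 → $6,305.72; payment $900.82; balance $5,404.90
Week 4: opening $5,404.90; interest $10.81 → $5,415.71; payment $902.62; balance $4,513.09
Week 5: opening $4,513.09; interest $9.03 → $4,522.12; payment $904.42; balance $3,617.70
Week 6: opening $3,617.70; interest $7.24 → $3,624.94; payment $906.24; balance $2,718.70
Week 7: opening $2,718.70; interest $5.44 → $2,724.14; payment $908.05; balance $1,816.09
Week 8: opening $1,816.09; interest $3.63 → $1,819.72; payment $909.86; balance $909.86
Week 9: opening $909.86; interest $1.82 → $911.68; payment $911.68; balance $0.00
Total interest: $16.12 + $14.36 + $12.59 + $10.81 + $9.03 + $7.24 + $5.44 + $3.63 + $1.82 = $81.04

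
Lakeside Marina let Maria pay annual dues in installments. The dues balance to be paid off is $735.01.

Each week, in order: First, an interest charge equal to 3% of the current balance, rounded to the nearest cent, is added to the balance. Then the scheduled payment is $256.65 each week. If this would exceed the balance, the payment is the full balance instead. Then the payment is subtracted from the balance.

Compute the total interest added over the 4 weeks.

$45.12

Week 1: $735.01 +$22.05 interest = $757.06; pay $256.65 → $500.41
Week 2: $500.41 +$15.01 interest = $515.42; pay $256.65 → $258.77
Week 3: $258.77 +$7.76 interest = $266.53; pay $256.65 → $9.88
Week 4: $9.88 +$0.30 interest = $10.18; pay $10.18 → $0.00
Total interest: $22.05 + $15.01 + $7.76 + $0.30 = $45.12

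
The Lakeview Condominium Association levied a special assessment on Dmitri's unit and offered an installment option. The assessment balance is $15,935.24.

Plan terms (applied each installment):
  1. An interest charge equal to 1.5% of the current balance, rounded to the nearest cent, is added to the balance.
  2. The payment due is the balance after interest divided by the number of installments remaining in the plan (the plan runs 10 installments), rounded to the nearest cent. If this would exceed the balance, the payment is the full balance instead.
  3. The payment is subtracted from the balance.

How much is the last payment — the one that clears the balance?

Installment 1: opening $15,935.24; interest $239.03 → $16,174.27; payment $1,617.43; balance $14,556.84
Installment 2: opening $14,556.84; interest $218.35 → $14,775.19; payment $1,641.69; balance $13,133.50
Installment 3: opening $13,133.50; interest $197.00 → $13,330.50; payment $1,666.31; balance $11,664.19
Installment 4: opening $11,664.19; interest $174.96 → $11,839.15; payment $1,691.31; balance $10,147.84
Installment 5: opening $10,147.84; interest $152.22 → $10,300.06; payment $1,716.68; balance $8,583.38
Installment 6: opening $8,583.38; interest $128.75 → $8,712.13; payment $1,742.43; balance $6,969.70
Installment 7: opening $6,969.70; interest $104.55 → $7,074.25; payment $1,768.56; balance $5,305.69
Installment 8: opening $5,305.69; interest $79.59 → $5,385.28; payment $1,795.09; balance $3,590.19
Installment 9: opening $3,590.19; interest $53.85 → $3,644.04; payment $1,822.02; balance $1,822.02
Installment 10: opening $1,822.02; interest $27.33 → $1,849.35; payment $1,849.35; balance $0.00

$1,849.35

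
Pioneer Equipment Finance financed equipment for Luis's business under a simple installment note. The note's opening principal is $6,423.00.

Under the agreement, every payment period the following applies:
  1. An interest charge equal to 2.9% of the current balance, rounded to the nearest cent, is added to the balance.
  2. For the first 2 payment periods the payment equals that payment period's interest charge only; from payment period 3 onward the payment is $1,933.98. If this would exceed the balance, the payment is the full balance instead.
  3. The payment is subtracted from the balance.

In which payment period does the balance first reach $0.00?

Payment period 1: opening $6,423.00; interest $186.27 → $6,609.27; payment $186.27; balance $6,423.00
Payment period 2: opening $6,423.00; interest $186.27 → $6,609.27; payment $186.27; balance $6,423.00
Payment period 3: opening $6,423.00; interest $186.27 → $6,609.27; payment $1,933.98; balance $4,675.29
Payment period 4: opening $4,675.29; interest $135.58 → $4,810.87; payment $1,933.98; balance $2,876.89
Payment period 5: opening $2,876.89; interest $83.43 → $2,960.32; payment $1,933.98; balance $1,026.34
Payment period 6: opening $1,026.34; interest $29.76 → $1,056.10; payment $1,056.10; balance $0.00
Balance reaches $0.00 in payment period 6.

6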